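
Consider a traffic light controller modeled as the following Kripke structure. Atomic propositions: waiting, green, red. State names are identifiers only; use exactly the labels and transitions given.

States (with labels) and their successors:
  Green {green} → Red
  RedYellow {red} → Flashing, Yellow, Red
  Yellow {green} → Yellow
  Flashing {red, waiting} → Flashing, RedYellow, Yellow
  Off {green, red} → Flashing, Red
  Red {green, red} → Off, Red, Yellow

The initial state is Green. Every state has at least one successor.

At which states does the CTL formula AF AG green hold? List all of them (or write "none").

States satisfying AG green: {Yellow}.
States satisfying AF AG green: {Yellow}.

{Yellow}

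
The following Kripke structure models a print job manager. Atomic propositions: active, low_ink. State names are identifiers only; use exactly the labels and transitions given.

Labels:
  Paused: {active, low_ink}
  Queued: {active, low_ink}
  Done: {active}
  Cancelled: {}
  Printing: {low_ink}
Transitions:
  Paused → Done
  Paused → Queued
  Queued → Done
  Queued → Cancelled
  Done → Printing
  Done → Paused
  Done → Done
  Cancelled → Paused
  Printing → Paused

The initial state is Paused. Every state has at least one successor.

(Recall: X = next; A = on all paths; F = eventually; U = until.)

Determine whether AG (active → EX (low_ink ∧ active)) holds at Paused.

Does not hold

States satisfying active → EX (low_ink ∧ active): {Paused, Done, Cancelled, Printing}.
States satisfying AG (active → EX (low_ink ∧ active)): ∅.
Queued is reachable from Paused and violates active → EX (low_ink ∧ active), so AG fails at Paused.
Paused ∉ Sat(AG (active → EX (low_ink ∧ active))).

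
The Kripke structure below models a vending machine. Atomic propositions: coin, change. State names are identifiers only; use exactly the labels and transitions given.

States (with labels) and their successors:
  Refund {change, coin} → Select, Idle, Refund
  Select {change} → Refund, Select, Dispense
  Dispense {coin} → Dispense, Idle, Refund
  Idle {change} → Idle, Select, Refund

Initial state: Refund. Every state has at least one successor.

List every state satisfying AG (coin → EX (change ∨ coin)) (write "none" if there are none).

{Refund, Select, Dispense, Idle}

States satisfying coin → EX (change ∨ coin): {Refund, Select, Dispense, Idle}.
States satisfying AG (coin → EX (change ∨ coin)): {Refund, Select, Dispense, Idle}.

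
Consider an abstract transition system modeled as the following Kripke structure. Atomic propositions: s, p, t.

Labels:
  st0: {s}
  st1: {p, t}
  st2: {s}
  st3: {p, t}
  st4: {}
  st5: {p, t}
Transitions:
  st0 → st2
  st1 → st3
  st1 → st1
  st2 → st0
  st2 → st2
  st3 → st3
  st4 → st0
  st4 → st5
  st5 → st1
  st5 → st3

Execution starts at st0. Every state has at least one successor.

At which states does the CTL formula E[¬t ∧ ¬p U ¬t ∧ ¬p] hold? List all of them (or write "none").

{st0, st2, st4}

States satisfying ¬t ∧ ¬p: {st0, st2, st4}.
States satisfying E[¬t ∧ ¬p U ¬t ∧ ¬p]: {st0, st2, st4}.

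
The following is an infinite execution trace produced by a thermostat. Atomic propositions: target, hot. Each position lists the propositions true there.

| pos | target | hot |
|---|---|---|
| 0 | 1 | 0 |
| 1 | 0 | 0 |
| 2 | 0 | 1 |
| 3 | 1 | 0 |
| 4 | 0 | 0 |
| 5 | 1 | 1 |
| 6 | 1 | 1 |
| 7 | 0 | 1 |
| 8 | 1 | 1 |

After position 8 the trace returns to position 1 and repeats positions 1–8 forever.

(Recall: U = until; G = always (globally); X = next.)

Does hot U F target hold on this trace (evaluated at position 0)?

Walking from position 0: F target first holds at position 0, and hot holds at every earlier position along the way, so hot U F target holds.

Yes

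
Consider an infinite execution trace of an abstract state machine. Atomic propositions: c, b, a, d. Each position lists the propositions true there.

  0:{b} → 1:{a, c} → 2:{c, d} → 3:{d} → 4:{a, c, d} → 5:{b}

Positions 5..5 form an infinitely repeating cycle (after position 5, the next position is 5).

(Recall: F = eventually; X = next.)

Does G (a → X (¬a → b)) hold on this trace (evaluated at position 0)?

a → X (¬a → b) must hold at every position from 0 onward. It fails at position 1, so G (a → X (¬a → b)) is false.
Positions where a holds: 1, 4.
Check X (¬a → b) at each: 1→fails, 4→ok.

No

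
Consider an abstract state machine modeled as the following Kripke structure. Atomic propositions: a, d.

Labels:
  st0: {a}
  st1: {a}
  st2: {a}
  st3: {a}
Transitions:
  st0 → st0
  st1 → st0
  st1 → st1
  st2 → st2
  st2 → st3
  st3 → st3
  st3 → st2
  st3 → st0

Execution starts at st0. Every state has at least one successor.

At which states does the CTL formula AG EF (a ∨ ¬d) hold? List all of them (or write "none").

{st0, st1, st2, st3}

States satisfying EF (a ∨ ¬d): {st0, st1, st2, st3}.
States satisfying AG EF (a ∨ ¬d): {st0, st1, st2, st3}.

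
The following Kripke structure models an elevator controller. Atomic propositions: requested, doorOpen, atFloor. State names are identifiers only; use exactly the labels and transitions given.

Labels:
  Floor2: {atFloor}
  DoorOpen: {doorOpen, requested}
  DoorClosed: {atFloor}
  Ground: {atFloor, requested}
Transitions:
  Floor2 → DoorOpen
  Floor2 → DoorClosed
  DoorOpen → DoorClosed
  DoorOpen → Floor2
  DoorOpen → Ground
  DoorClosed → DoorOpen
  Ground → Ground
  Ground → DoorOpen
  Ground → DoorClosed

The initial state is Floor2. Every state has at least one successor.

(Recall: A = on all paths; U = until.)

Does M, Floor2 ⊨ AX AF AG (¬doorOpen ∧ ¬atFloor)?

States satisfying AF AG (¬doorOpen ∧ ¬atFloor): ∅.
States satisfying AX AF AG (¬doorOpen ∧ ¬atFloor): ∅.
Floor2 ∉ Sat(AX AF AG (¬doorOpen ∧ ¬atFloor)).

No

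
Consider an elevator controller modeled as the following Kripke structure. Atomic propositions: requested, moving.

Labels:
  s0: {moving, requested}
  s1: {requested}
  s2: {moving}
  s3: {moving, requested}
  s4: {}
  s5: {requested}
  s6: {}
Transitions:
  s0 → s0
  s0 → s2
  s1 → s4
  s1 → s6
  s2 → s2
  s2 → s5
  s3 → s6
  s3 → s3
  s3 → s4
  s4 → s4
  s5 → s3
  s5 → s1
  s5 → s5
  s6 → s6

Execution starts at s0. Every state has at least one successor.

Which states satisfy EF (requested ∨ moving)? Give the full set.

States satisfying requested ∨ moving: {s0, s1, s2, s3, s5}.
States satisfying EF (requested ∨ moving): {s0, s1, s2, s3, s5}.

{s0, s1, s2, s3, s5}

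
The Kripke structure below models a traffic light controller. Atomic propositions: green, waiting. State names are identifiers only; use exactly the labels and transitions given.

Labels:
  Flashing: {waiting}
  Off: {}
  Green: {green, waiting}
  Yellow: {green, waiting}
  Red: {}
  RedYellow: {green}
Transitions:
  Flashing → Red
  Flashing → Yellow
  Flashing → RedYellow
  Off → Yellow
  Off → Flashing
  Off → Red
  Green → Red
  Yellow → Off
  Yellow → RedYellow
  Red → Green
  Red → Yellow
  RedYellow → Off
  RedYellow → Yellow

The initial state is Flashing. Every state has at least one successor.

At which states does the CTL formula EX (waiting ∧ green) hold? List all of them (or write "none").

States satisfying waiting ∧ green: {Green, Yellow}.
States satisfying EX (waiting ∧ green): {Flashing, Off, Red, RedYellow}.

{Flashing, Off, Red, RedYellow}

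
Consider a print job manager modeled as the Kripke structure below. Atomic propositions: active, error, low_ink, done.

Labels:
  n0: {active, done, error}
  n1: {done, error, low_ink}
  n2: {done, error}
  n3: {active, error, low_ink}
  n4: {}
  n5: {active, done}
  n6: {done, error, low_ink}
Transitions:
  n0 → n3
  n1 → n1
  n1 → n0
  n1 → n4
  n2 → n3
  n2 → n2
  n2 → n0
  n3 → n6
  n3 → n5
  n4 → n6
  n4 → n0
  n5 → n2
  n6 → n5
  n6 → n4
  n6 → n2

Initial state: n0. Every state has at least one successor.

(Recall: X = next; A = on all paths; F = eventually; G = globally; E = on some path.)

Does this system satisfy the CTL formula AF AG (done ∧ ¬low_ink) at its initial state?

Does not hold

States satisfying AG (done ∧ ¬low_ink): ∅.
States satisfying AF AG (done ∧ ¬low_ink): ∅.
There is a path from n0 along which AG (done ∧ ¬low_ink) never holds.
n0 ∉ Sat(AF AG (done ∧ ¬low_ink)).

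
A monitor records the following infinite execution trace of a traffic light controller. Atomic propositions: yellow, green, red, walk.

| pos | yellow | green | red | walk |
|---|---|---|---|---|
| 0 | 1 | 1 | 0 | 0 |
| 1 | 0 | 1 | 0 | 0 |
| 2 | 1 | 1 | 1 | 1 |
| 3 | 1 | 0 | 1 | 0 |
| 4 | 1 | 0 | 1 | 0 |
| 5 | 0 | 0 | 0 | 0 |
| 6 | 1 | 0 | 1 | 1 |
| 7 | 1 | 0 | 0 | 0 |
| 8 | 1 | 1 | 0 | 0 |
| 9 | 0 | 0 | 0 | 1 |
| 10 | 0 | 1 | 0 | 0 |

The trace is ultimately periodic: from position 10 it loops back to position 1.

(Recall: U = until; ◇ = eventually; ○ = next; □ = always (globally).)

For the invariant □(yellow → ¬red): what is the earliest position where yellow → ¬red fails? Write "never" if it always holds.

Check yellow → ¬red at each position in order: 0 ✓, 1 ✓.
At position 2 the labels are {green, red, walk, yellow}, so yellow → ¬red is false there. This is the first violation.

2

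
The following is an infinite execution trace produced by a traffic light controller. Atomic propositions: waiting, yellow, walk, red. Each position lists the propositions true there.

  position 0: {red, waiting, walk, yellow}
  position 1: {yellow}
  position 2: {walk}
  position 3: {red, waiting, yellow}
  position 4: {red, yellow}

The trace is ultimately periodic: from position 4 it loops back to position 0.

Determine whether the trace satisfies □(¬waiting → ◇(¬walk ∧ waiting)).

Satisfied

¬waiting → ◇(¬walk ∧ waiting) holds at every position 0..4, and those are all positions ever visited, so □(¬waiting → ◇(¬walk ∧ waiting)) holds.
Positions where ¬waiting holds: 1, 2, 4.
Check ◇(¬walk ∧ waiting) at each: 1→ok, 2→ok, 4→ok.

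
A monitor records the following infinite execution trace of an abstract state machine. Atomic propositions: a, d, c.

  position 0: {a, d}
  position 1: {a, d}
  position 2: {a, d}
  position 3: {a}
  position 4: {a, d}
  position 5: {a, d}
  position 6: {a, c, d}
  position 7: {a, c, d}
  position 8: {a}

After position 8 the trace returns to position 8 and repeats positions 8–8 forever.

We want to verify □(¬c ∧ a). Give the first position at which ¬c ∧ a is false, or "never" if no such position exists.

6

Check ¬c ∧ a at each position in order: 0 ✓, 1 ✓, 2 ✓, 3 ✓, 4 ✓, 5 ✓.
At position 6 the labels are {a, c, d}, so ¬c ∧ a is false there. This is the first violation.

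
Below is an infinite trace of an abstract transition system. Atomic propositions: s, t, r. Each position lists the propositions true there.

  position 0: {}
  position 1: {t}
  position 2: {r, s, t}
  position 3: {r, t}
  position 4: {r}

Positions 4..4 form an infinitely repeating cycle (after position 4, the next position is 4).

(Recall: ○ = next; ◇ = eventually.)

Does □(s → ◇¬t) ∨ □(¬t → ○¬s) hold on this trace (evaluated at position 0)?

s → ◇¬t holds at every position 0..4, and those are all positions ever visited, so □(s → ◇¬t) holds.
Positions where s holds: 2.
Check ◇¬t at each: 2→ok.
¬t → ○¬s holds at every position 0..4, and those are all positions ever visited, so □(¬t → ○¬s) holds.
Positions where ¬t holds: 0, 4.
Check ○¬s at each: 0→ok, 4→ok.
At position 0: □(s → ◇¬t) is true; □(¬t → ○¬s) is true; so □(s → ◇¬t) ∨ □(¬t → ○¬s) is true.

Yes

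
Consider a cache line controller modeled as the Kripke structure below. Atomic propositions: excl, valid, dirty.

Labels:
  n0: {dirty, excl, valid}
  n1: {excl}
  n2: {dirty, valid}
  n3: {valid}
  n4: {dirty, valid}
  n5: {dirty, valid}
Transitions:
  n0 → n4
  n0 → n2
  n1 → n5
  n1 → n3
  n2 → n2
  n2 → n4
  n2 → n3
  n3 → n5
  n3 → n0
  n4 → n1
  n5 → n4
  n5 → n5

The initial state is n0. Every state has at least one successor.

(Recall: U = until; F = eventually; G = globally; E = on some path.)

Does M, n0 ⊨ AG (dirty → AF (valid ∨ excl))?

Yes

States satisfying dirty → AF (valid ∨ excl): {n0, n1, n2, n3, n4, n5}.
States satisfying AG (dirty → AF (valid ∨ excl)): {n0, n1, n2, n3, n4, n5}.
Every state reachable from n0 satisfies dirty → AF (valid ∨ excl).
n0 ∈ Sat(AG (dirty → AF (valid ∨ excl))).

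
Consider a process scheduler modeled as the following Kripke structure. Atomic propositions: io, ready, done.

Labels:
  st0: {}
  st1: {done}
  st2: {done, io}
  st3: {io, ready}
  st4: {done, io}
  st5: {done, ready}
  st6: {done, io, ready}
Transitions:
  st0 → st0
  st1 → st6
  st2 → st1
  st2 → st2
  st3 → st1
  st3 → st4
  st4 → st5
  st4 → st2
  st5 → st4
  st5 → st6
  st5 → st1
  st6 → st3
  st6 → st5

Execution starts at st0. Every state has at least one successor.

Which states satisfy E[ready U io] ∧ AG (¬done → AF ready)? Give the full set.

{st2, st3, st4, st5, st6}

States satisfying ready: {st3, st5, st6}.
States satisfying io: {st2, st3, st4, st6}.
States satisfying E[ready U io]: {st2, st3, st4, st5, st6}.
States satisfying ¬done → AF ready: {st1, st2, st3, st4, st5, st6}.
States satisfying AG (¬done → AF ready): {st1, st2, st3, st4, st5, st6}.
States satisfying E[ready U io] ∧ AG (¬done → AF ready): {st2, st3, st4, st5, st6}.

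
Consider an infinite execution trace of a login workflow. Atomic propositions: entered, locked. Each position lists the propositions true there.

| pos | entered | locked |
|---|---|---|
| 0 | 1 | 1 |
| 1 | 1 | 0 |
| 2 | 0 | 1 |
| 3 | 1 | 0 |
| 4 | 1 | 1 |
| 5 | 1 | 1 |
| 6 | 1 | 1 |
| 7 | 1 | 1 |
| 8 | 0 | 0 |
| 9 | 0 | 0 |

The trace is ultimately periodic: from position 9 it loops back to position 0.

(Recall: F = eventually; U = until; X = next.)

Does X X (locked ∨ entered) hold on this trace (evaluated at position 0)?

The position after 0 is 1; X (locked ∨ entered) is true there.

Satisfied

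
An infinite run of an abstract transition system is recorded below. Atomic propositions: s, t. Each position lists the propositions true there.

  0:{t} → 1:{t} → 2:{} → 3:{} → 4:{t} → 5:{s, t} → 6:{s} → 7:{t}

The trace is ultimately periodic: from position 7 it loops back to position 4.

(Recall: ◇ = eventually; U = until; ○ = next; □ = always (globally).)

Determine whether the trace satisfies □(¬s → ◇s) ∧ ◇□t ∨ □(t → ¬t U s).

t → ¬t U s must hold at every position from 0 onward. It fails at position 0, so □(t → ¬t U s) is false.
Positions where t holds: 0, 1, 4, 5, 7.
Check ¬t U s at each: 0→fails, 1→fails, 4→fails, 5→ok, 7→fails.
At position 0: □(¬s → ◇s) ∧ ◇□t is false; □(t → ¬t U s) is false; so □(¬s → ◇s) ∧ ◇□t ∨ □(t → ¬t U s) is false.

Violated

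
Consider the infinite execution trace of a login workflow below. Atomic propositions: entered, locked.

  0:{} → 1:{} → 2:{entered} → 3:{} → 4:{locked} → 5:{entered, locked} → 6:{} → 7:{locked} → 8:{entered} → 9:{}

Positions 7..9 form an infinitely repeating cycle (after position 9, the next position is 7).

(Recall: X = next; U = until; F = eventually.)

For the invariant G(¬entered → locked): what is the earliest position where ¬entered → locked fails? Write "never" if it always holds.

0

At position 0 the labels are {}, so ¬entered → locked is false there. This is the first violation.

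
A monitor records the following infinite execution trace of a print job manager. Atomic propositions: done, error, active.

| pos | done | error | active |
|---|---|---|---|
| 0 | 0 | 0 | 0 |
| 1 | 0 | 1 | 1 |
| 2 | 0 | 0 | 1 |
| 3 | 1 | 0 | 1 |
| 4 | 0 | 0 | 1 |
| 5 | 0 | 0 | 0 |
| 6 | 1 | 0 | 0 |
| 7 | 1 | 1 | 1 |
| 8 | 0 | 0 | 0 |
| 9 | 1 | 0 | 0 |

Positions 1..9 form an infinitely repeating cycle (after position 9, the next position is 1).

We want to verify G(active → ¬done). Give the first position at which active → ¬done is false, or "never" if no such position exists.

Check active → ¬done at each position in order: 0 ✓, 1 ✓, 2 ✓.
At position 3 the labels are {active, done}, so active → ¬done is false there. This is the first violation.

3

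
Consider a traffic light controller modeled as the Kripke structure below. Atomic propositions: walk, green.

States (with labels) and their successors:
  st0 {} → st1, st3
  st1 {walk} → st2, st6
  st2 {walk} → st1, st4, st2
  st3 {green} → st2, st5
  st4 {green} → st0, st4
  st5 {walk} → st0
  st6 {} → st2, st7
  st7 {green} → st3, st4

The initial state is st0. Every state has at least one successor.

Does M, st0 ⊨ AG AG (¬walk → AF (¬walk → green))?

States satisfying AG (¬walk → AF (¬walk → green)): {st0, st1, st2, st3, st4, st5, st6, st7}.
States satisfying AG AG (¬walk → AF (¬walk → green)): {st0, st1, st2, st3, st4, st5, st6, st7}.
Every state reachable from st0 satisfies AG (¬walk → AF (¬walk → green)).
st0 ∈ Sat(AG AG (¬walk → AF (¬walk → green))).

Satisfied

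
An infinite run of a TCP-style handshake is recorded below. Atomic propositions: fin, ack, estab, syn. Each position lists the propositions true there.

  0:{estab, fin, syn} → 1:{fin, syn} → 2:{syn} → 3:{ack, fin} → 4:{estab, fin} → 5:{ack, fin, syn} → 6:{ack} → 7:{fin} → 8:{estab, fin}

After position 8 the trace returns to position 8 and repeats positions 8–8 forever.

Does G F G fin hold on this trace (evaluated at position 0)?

Yes

F G fin holds at every position 0..8, and those are all positions ever visited, so G F G fin holds.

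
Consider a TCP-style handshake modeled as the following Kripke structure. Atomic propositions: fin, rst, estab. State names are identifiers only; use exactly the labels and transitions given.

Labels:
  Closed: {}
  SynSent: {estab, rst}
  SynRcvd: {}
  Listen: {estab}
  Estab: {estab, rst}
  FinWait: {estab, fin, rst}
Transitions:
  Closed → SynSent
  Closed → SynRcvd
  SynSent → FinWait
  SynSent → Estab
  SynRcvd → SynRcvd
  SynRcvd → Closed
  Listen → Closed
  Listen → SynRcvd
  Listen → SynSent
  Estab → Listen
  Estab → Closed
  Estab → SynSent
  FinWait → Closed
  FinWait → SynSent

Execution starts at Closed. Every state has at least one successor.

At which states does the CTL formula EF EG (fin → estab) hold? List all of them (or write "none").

States satisfying EG (fin → estab): {Closed, SynSent, SynRcvd, Listen, Estab, FinWait}.
States satisfying EF EG (fin → estab): {Closed, SynSent, SynRcvd, Listen, Estab, FinWait}.

{Closed, SynSent, SynRcvd, Listen, Estab, FinWait}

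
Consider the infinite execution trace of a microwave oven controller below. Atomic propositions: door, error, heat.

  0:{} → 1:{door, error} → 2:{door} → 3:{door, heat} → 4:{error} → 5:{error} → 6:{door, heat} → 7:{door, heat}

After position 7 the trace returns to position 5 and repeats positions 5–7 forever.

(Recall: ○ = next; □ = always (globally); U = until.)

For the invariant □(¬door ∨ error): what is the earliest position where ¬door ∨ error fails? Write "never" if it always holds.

2

Check ¬door ∨ error at each position in order: 0 ✓, 1 ✓.
At position 2 the labels are {door}, so ¬door ∨ error is false there. This is the first violation.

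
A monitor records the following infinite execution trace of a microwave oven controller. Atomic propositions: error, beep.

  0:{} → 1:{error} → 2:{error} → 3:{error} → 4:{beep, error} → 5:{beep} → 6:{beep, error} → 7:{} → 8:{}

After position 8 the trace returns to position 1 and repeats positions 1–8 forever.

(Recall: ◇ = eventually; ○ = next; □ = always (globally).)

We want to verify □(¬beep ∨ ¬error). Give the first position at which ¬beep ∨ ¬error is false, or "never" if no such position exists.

Check ¬beep ∨ ¬error at each position in order: 0 ✓, 1 ✓, 2 ✓, 3 ✓.
At position 4 the labels are {beep, error}, so ¬beep ∨ ¬error is false there. This is the first violation.

4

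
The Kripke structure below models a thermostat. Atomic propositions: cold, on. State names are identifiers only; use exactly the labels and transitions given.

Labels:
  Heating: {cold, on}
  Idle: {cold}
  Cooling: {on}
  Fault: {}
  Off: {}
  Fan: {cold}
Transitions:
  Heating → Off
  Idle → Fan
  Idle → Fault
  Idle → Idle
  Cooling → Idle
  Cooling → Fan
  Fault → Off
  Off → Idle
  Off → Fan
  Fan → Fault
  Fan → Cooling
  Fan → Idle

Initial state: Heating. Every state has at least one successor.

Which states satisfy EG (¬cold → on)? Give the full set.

States satisfying ¬cold → on: {Heating, Idle, Cooling, Fan}.
States satisfying EG (¬cold → on): {Idle, Cooling, Fan}.

{Idle, Cooling, Fan}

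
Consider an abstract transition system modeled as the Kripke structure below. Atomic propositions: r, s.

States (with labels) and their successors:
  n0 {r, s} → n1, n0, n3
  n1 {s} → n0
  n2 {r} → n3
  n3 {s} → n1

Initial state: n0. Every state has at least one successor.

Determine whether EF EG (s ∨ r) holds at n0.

Satisfied

States satisfying EG (s ∨ r): {n0, n1, n2, n3}.
States satisfying EF EG (s ∨ r): {n0, n1, n2, n3}.
Some path from n0 reaches a state where EG (s ∨ r) holds.
n0 ∈ Sat(EF EG (s ∨ r)).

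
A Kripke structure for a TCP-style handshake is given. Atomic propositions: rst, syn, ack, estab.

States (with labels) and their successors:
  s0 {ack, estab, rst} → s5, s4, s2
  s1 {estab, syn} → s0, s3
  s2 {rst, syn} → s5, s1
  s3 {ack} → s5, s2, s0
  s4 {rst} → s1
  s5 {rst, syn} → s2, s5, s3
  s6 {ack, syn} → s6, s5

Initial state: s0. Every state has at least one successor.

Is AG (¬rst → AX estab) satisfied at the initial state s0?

States satisfying ¬rst → AX estab: {s0, s2, s4, s5}.
States satisfying AG (¬rst → AX estab): ∅.
s1 is reachable from s0 and violates ¬rst → AX estab, so AG fails at s0.
s0 ∉ Sat(AG (¬rst → AX estab)).

Does not hold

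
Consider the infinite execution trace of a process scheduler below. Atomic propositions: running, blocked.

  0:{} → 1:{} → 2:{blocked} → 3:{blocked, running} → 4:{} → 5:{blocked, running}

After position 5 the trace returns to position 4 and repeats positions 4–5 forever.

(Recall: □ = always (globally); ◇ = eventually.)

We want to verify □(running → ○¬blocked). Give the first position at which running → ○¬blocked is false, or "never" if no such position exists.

never

running → ○¬blocked holds at every position 0..5, and those are all the positions the trace ever visits, so the invariant □(running → ○¬blocked) is never violated.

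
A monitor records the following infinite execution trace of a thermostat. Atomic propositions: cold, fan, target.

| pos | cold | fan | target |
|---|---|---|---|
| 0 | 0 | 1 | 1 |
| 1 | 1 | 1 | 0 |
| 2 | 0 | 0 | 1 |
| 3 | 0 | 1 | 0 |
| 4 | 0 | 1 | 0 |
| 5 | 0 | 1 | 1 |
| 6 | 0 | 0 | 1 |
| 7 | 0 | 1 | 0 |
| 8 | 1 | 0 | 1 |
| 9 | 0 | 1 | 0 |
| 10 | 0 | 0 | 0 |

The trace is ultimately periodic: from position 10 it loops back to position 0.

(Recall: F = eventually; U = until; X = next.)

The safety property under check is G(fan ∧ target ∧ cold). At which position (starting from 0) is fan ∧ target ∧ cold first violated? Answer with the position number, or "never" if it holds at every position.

At position 0 the labels are {fan, target}, so fan ∧ target ∧ cold is false there. This is the first violation.

0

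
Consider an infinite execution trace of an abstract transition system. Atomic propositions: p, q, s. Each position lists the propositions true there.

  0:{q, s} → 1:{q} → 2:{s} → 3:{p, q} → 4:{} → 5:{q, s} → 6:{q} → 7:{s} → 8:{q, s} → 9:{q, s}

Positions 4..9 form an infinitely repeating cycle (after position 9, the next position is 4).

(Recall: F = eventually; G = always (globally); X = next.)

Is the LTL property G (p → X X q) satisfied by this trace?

Yes

p → X X q holds at every position 0..9, and those are all positions ever visited, so G (p → X X q) holds.
Positions where p holds: 3.
Check X X q at each: 3→ok.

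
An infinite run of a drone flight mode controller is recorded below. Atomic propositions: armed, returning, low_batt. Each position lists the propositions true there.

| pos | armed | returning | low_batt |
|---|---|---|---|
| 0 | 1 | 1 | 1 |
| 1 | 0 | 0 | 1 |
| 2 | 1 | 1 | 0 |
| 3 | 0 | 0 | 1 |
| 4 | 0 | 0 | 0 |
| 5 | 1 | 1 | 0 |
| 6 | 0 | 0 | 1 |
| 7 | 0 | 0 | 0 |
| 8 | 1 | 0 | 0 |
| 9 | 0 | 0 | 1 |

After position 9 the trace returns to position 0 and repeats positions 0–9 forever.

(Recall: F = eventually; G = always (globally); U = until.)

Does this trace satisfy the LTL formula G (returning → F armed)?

returning → F armed holds at every position 0..9, and those are all positions ever visited, so G (returning → F armed) holds.
Positions where returning holds: 0, 2, 5.
Check F armed at each: 0→ok, 2→ok, 5→ok.

Holds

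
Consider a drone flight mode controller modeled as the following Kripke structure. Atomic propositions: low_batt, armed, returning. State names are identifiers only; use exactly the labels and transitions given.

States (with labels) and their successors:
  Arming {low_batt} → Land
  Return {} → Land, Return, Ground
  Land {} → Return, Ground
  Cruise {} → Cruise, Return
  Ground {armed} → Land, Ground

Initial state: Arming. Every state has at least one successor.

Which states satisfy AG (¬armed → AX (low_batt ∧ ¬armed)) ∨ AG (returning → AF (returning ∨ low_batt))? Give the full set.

{Arming, Return, Land, Cruise, Ground}

States satisfying ¬armed → AX (low_batt ∧ ¬armed): {Ground}.
States satisfying AG (¬armed → AX (low_batt ∧ ¬armed)): ∅.
States satisfying returning → AF (returning ∨ low_batt): {Arming, Return, Land, Cruise, Ground}.
States satisfying AG (returning → AF (returning ∨ low_batt)): {Arming, Return, Land, Cruise, Ground}.
States satisfying AG (¬armed → AX (low_batt ∧ ¬armed)) ∨ AG (returning → AF (returning ∨ low_batt)): {Arming, Return, Land, Cruise, Ground}.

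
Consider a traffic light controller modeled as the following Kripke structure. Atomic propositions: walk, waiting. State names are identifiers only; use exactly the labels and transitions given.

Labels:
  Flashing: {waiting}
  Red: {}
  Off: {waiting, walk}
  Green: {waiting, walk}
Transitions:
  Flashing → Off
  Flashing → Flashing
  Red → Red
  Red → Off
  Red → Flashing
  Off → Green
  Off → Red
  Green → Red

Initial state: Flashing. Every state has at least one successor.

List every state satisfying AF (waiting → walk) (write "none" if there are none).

{Red, Off, Green}

States satisfying waiting → walk: {Red, Off, Green}.
States satisfying AF (waiting → walk): {Red, Off, Green}.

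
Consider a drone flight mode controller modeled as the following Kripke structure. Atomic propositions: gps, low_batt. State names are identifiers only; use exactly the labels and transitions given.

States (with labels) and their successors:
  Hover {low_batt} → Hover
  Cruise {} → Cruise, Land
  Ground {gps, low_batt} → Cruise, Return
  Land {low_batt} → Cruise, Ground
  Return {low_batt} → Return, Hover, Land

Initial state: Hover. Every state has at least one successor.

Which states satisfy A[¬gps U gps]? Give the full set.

{Ground}

States satisfying ¬gps: {Hover, Cruise, Land, Return}.
States satisfying gps: {Ground}.
States satisfying A[¬gps U gps]: {Ground}.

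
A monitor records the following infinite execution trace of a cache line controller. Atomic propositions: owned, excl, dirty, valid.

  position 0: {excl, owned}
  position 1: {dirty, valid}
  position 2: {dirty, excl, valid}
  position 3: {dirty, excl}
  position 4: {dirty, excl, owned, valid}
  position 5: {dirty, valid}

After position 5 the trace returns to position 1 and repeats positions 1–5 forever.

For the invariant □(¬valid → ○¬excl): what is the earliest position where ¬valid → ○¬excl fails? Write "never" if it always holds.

3

Check ¬valid → ○¬excl at each position in order: 0 ✓, 1 ✓, 2 ✓.
At position 3 the labels are {dirty, excl} and the next position 4 has {dirty, excl, owned, valid}, so ¬valid → ○¬excl is false there. This is the first violation.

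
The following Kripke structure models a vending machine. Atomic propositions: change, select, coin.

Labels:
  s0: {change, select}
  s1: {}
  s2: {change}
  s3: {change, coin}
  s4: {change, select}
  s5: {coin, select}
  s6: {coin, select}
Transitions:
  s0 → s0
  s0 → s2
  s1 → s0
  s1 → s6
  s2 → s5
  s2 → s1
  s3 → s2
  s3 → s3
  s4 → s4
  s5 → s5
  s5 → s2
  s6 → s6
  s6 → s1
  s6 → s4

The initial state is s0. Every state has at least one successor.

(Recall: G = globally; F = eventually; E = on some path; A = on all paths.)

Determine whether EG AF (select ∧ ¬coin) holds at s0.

States satisfying AF (select ∧ ¬coin): {s0, s4}.
States satisfying EG AF (select ∧ ¬coin): {s0, s4}.
s0 ∈ Sat(EG AF (select ∧ ¬coin)).

Satisfied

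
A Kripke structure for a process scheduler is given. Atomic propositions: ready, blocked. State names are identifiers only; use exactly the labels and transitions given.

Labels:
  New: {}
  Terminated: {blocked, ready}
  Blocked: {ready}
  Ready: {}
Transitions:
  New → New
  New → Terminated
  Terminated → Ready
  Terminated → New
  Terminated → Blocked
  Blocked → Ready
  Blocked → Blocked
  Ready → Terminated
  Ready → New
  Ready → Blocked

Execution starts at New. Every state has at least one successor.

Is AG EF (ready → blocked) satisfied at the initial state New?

Holds

States satisfying EF (ready → blocked): {New, Terminated, Blocked, Ready}.
States satisfying AG EF (ready → blocked): {New, Terminated, Blocked, Ready}.
Every state reachable from New satisfies EF (ready → blocked).
New ∈ Sat(AG EF (ready → blocked)).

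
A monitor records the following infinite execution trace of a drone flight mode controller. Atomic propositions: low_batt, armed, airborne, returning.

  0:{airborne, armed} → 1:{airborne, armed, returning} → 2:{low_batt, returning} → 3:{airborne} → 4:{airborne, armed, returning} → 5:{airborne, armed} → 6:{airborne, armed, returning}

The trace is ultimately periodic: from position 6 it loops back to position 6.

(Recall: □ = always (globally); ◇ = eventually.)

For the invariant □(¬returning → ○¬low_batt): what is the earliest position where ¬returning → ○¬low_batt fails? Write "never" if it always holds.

¬returning → ○¬low_batt holds at every position 0..6, and those are all the positions the trace ever visits, so the invariant □(¬returning → ○¬low_batt) is never violated.

never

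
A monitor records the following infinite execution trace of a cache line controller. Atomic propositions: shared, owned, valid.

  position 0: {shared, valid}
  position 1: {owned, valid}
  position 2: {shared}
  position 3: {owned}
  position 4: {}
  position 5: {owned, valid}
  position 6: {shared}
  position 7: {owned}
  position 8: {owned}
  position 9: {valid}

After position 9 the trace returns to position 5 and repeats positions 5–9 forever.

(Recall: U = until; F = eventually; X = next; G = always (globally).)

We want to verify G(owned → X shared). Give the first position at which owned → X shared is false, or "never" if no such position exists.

Check owned → X shared at each position in order: 0 ✓, 1 ✓, 2 ✓.
At position 3 the labels are {owned} and the next position 4 has {}, so owned → X shared is false there. This is the first violation.

3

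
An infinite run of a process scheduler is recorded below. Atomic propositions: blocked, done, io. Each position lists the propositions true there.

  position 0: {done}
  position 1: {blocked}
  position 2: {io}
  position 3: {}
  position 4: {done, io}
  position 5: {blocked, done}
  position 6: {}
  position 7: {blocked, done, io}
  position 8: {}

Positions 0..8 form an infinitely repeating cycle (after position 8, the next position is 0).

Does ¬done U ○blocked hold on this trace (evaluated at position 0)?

Holds

Walking from position 0: ○blocked first holds at position 0, and ¬done holds at every earlier position along the way, so ¬done U ○blocked holds.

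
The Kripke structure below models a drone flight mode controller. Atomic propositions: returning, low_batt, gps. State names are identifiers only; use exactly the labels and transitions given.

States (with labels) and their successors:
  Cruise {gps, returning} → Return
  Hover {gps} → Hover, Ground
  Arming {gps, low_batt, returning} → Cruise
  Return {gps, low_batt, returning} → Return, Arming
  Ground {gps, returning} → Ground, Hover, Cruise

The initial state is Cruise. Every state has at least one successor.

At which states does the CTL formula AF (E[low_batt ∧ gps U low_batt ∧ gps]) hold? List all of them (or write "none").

{Cruise, Arming, Return}

States satisfying E[low_batt ∧ gps U low_batt ∧ gps]: {Arming, Return}.
States satisfying AF (E[low_batt ∧ gps U low_batt ∧ gps]): {Cruise, Arming, Return}.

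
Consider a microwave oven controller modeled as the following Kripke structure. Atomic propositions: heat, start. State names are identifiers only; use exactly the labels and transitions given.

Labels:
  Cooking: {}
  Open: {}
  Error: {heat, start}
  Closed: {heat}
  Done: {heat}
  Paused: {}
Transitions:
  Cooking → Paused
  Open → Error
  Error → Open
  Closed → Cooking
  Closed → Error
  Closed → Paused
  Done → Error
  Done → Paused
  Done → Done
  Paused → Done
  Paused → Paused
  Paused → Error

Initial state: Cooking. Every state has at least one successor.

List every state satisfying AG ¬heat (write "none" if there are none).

none

States satisfying ¬heat: {Cooking, Open, Paused}.
States satisfying AG ¬heat: ∅.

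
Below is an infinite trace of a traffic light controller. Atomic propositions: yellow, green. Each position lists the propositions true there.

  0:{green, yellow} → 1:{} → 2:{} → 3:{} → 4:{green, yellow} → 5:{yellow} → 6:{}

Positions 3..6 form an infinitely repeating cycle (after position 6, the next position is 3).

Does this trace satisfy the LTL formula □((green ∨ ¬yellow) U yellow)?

(green ∨ ¬yellow) U yellow holds at every position 0..6, and those are all positions ever visited, so □((green ∨ ¬yellow) U yellow) holds.

Satisfied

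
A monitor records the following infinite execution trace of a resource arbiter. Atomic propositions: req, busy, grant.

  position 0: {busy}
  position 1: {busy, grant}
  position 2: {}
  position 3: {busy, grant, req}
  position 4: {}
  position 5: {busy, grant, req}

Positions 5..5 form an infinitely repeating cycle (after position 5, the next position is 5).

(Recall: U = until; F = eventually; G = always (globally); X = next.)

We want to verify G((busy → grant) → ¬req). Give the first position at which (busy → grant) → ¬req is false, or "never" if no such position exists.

Check (busy → grant) → ¬req at each position in order: 0 ✓, 1 ✓, 2 ✓.
At position 3 the labels are {busy, grant, req}, so (busy → grant) → ¬req is false there. This is the first violation.

3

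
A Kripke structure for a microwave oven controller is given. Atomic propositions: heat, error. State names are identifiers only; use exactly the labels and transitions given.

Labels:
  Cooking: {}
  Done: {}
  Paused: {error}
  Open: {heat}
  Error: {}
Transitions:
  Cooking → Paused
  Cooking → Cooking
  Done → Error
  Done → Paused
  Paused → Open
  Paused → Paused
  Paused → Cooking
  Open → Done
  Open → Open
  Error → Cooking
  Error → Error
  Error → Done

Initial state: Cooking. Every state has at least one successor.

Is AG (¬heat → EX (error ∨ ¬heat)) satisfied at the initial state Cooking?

States satisfying ¬heat → EX (error ∨ ¬heat): {Cooking, Done, Paused, Open, Error}.
States satisfying AG (¬heat → EX (error ∨ ¬heat)): {Cooking, Done, Paused, Open, Error}.
Every state reachable from Cooking satisfies ¬heat → EX (error ∨ ¬heat).
Cooking ∈ Sat(AG (¬heat → EX (error ∨ ¬heat))).

Satisfied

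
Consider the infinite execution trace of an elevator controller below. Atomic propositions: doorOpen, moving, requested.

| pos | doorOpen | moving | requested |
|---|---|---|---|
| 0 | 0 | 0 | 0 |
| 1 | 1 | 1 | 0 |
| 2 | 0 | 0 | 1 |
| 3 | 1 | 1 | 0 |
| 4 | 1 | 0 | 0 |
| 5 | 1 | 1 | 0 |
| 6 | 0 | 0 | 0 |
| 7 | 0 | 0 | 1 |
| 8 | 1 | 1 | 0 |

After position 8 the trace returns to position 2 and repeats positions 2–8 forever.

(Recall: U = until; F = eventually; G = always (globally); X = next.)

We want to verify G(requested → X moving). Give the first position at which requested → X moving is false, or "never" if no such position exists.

requested → X moving holds at every position 0..8, and those are all the positions the trace ever visits, so the invariant G(requested → X moving) is never violated.

never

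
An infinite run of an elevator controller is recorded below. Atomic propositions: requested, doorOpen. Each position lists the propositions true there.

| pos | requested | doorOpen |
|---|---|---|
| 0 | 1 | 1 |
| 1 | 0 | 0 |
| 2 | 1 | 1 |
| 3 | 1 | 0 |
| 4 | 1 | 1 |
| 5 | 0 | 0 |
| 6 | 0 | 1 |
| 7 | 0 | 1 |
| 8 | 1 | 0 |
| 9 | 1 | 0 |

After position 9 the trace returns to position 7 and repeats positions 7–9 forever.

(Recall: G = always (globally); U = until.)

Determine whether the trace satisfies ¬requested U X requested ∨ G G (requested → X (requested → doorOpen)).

Violated

Walking from position 0: at position 0, X requested has not yet held and ¬requested fails, so ¬requested U X requested is false.
G (requested → X (requested → doorOpen)) must hold at every position from 0 onward. It fails at position 0, so G G (requested → X (requested → doorOpen)) is false.
At position 0: ¬requested U X requested is false; G G (requested → X (requested → doorOpen)) is false; so ¬requested U X requested ∨ G G (requested → X (requested → doorOpen)) is false.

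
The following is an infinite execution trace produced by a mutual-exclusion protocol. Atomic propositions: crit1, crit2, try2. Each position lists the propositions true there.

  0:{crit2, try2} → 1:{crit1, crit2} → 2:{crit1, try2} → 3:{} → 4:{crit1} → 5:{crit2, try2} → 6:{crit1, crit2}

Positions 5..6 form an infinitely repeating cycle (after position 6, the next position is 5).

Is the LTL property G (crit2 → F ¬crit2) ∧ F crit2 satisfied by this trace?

Does not hold

crit2 → F ¬crit2 must hold at every position from 0 onward. It fails at position 5, so G (crit2 → F ¬crit2) is false.
Positions where crit2 holds: 0, 1, 5, 6.
Check F ¬crit2 at each: 0→ok, 1→ok, 5→fails, 6→fails.
crit2 holds at position 0, which is reachable from 0, so F crit2 holds.
At position 0: G (crit2 → F ¬crit2) is false; F crit2 is true; so G (crit2 → F ¬crit2) ∧ F crit2 is false.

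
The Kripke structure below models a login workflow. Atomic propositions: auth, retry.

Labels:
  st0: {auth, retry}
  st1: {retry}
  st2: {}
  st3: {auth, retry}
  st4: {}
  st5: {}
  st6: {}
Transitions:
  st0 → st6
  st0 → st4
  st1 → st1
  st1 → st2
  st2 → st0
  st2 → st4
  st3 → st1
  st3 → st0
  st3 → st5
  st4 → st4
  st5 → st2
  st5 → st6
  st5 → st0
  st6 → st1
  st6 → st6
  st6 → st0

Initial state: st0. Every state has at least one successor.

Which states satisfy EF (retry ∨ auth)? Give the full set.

{st0, st1, st2, st3, st5, st6}

States satisfying retry ∨ auth: {st0, st1, st3}.
States satisfying EF (retry ∨ auth): {st0, st1, st2, st3, st5, st6}.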